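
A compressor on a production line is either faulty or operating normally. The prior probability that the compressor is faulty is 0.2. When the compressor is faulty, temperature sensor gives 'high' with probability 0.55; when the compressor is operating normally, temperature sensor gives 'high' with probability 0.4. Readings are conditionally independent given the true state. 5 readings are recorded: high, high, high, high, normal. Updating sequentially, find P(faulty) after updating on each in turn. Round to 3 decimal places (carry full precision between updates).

After 'high': P(faulty) = 0.55·0.2000 / (0.55·0.2000 + 0.4·0.8000) ≈ 0.2558
After 'high': P(faulty) = 0.55·0.2558 / (0.55·0.2558 + 0.4·0.7442) ≈ 0.3210
After 'high': P(faulty) = 0.55·0.3210 / (0.55·0.3210 + 0.4·0.6790) ≈ 0.3939
After 'high': P(faulty) = 0.55·0.3939 / (0.55·0.3939 + 0.4·0.6061) ≈ 0.4719
After 'normal': P(faulty) = 0.45·0.4719 / (0.45·0.4719 + 0.6·0.5281) ≈ 0.4013

0.401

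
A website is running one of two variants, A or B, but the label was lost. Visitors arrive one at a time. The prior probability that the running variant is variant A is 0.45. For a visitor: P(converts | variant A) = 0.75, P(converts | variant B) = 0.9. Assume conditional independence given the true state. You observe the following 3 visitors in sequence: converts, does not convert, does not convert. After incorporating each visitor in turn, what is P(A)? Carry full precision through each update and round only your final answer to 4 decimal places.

After 'converts': P(A) = 0.75·0.4500 / (0.75·0.4500 + 0.9·0.5500) ≈ 0.4054
After 'does not convert': P(A) = 0.25·0.4054 / (0.25·0.4054 + 0.1·0.5946) ≈ 0.6303
After 'does not convert': P(A) = 0.25·0.6303 / (0.25·0.6303 + 0.1·0.3697) ≈ 0.8099

0.8099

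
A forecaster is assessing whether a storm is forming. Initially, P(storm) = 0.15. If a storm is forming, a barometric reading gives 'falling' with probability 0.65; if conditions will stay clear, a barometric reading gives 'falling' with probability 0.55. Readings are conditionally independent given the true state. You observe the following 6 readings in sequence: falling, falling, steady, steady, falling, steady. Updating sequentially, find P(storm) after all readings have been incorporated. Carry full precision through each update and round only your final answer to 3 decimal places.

0.121

After 'falling': P(storm) = 0.65·0.1500 / (0.65·0.1500 + 0.55·0.8500) ≈ 0.1726
After 'falling': P(storm) = 0.65·0.1726 / (0.65·0.1726 + 0.55·0.8274) ≈ 0.1977
After 'steady': P(storm) = 0.35·0.1977 / (0.35·0.1977 + 0.45·0.8023) ≈ 0.1609
After 'steady': P(storm) = 0.35·0.1609 / (0.35·0.1609 + 0.45·0.8391) ≈ 0.1298
After 'falling': P(storm) = 0.65·0.1298 / (0.65·0.1298 + 0.55·0.8702) ≈ 0.1498
After 'steady': P(storm) = 0.35·0.1498 / (0.35·0.1498 + 0.45·0.8502) ≈ 0.1205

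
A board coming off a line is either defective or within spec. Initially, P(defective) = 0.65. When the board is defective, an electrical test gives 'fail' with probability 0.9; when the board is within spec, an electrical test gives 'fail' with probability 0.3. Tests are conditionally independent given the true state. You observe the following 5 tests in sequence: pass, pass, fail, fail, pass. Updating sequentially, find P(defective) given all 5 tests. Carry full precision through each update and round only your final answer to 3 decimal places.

0.046

After 'pass': P(defective) = 0.1·0.6500 / (0.1·0.6500 + 0.7·0.3500) ≈ 0.2097
After 'pass': P(defective) = 0.1·0.2097 / (0.1·0.2097 + 0.7·0.7903) ≈ 0.0365
After 'fail': P(defective) = 0.9·0.0365 / (0.9·0.0365 + 0.3·0.9635) ≈ 0.1021
After 'fail': P(defective) = 0.9·0.1021 / (0.9·0.1021 + 0.3·0.8979) ≈ 0.2543
After 'pass': P(defective) = 0.1·0.2543 / (0.1·0.2543 + 0.7·0.7457) ≈ 0.0465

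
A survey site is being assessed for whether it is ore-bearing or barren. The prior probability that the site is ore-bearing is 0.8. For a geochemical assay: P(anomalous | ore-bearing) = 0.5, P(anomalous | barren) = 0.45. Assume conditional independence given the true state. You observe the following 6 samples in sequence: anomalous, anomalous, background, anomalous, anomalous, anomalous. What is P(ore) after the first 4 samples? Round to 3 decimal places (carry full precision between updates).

0.833

After 'anomalous': P(ore) = 0.5·0.8000 / (0.5·0.8000 + 0.45·0.2000) ≈ 0.8163
After 'anomalous': P(ore) = 0.5·0.8163 / (0.5·0.8163 + 0.45·0.1837) ≈ 0.8316
After 'background': P(ore) = 0.5·0.8316 / (0.5·0.8316 + 0.55·0.1684) ≈ 0.8178
After 'anomalous': P(ore) = 0.5·0.8178 / (0.5·0.8178 + 0.45·0.1822) ≈ 0.8330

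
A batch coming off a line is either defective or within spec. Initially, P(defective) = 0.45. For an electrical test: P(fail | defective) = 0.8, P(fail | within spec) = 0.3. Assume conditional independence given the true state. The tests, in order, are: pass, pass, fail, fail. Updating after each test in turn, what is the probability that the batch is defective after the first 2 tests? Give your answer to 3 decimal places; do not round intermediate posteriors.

Apply Bayes' rule sequentially, carrying P(defective) forward.
After 'pass': P(defective) = 0.2·0.4500 / (0.2·0.4500 + 0.7·0.5500) ≈ 0.1895
After 'pass': P(defective) = 0.2·0.1895 / (0.2·0.1895 + 0.7·0.8105) ≈ 0.0626

0.063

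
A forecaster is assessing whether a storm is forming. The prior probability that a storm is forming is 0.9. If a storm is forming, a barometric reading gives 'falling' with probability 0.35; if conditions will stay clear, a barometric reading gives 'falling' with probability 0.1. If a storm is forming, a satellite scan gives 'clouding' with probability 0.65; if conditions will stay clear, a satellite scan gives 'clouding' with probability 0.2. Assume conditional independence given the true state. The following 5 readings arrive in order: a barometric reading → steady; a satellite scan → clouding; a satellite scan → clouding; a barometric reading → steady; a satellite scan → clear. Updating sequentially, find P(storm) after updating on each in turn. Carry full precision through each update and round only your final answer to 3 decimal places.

0.956

After a barometric reading='steady': P(storm) = 0.65·0.9000 / (0.65·0.9000 + 0.9·0.1000) ≈ 0.8667
After a satellite scan='clouding': P(storm) = 0.65·0.8667 / (0.65·0.8667 + 0.2·0.1333) ≈ 0.9548
After a satellite scan='clouding': P(storm) = 0.65·0.9548 / (0.65·0.9548 + 0.2·0.0452) ≈ 0.9856
After a barometric reading='steady': P(storm) = 0.65·0.9856 / (0.65·0.9856 + 0.9·0.0144) ≈ 0.9802
After a satellite scan='clear': P(storm) = 0.35·0.9802 / (0.35·0.9802 + 0.8·0.0198) ≈ 0.9559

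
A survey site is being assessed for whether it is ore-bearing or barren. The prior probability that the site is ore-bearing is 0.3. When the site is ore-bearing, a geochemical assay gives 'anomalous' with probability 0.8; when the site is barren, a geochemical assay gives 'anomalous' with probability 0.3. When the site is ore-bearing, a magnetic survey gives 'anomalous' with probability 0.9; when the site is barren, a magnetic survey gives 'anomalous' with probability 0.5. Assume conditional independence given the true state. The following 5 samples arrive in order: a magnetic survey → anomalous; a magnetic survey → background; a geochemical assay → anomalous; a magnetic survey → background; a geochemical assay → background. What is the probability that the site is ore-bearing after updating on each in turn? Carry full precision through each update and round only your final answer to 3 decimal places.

After a magnetic survey='anomalous': P(ore) = 0.9·0.3000 / (0.9·0.3000 + 0.5·0.7000) ≈ 0.4355
After a magnetic survey='background': P(ore) = 0.1·0.4355 / (0.1·0.4355 + 0.5·0.5645) ≈ 0.1337
After a geochemical assay='anomalous': P(ore) = 0.8·0.1337 / (0.8·0.1337 + 0.3·0.8663) ≈ 0.2915
After a magnetic survey='background': P(ore) = 0.1·0.2915 / (0.1·0.2915 + 0.5·0.7085) ≈ 0.0760
After a geochemical assay='background': P(ore) = 0.2·0.0760 / (0.2·0.0760 + 0.7·0.9240) ≈ 0.0230

0.023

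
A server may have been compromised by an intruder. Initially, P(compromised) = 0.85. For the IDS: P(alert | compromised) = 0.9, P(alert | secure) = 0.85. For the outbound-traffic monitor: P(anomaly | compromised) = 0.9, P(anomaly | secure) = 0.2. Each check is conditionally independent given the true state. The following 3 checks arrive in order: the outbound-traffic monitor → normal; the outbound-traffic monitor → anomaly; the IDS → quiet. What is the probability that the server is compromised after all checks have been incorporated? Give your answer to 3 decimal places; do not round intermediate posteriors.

After the outbound-traffic monitor='normal': P(compromised) = 0.1·0.8500 / (0.1·0.8500 + 0.8·0.1500) ≈ 0.4146
After the outbound-traffic monitor='anomaly': P(compromised) = 0.9·0.4146 / (0.9·0.4146 + 0.2·0.5854) ≈ 0.7612
After the IDS='quiet': P(compromised) = 0.1·0.7612 / (0.1·0.7612 + 0.15·0.2388) ≈ 0.6800

0.680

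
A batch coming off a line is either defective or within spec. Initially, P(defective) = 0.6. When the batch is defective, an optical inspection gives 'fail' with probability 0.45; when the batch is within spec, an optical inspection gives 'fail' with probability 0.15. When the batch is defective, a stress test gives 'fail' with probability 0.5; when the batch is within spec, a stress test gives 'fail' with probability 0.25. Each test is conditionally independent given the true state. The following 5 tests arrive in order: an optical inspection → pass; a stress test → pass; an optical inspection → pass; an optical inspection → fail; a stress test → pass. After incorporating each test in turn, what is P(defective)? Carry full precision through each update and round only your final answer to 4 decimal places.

After an optical inspection='pass': P(defective) = 0.55·0.6000 / (0.55·0.6000 + 0.85·0.4000) ≈ 0.4925
After a stress test='pass': P(defective) = 0.5·0.4925 / (0.5·0.4925 + 0.75·0.5075) ≈ 0.3929
After an optical inspection='pass': P(defective) = 0.55·0.3929 / (0.55·0.3929 + 0.85·0.6071) ≈ 0.2951
After an optical inspection='fail': P(defective) = 0.45·0.2951 / (0.45·0.2951 + 0.15·0.7049) ≈ 0.5567
After a stress test='pass': P(defective) = 0.5·0.5567 / (0.5·0.5567 + 0.75·0.4433) ≈ 0.4557

0.4557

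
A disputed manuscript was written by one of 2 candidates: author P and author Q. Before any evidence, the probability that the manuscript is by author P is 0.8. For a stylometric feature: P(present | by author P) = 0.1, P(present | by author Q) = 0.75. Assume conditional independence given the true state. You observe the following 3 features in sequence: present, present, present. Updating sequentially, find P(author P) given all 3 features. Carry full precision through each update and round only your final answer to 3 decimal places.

After 'present': P(author P) = 0.1·0.8000 / (0.1·0.8000 + 0.75·0.2000) ≈ 0.3478
After 'present': P(author P) = 0.1·0.3478 / (0.1·0.3478 + 0.75·0.6522) ≈ 0.0664
After 'present': P(author P) = 0.1·0.0664 / (0.1·0.0664 + 0.75·0.9336) ≈ 0.0094

0.009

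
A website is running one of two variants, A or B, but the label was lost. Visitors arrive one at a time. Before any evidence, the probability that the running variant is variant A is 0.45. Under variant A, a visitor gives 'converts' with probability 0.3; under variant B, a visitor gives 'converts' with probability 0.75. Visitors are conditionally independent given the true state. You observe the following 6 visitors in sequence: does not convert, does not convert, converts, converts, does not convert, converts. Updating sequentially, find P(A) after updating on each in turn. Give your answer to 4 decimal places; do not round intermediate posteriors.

0.5348

After 'does not convert': P(A) = 0.7·0.4500 / (0.7·0.4500 + 0.25·0.5500) ≈ 0.6961
After 'does not convert': P(A) = 0.7·0.6961 / (0.7·0.6961 + 0.25·0.3039) ≈ 0.8651
After 'converts': P(A) = 0.3·0.8651 / (0.3·0.8651 + 0.75·0.1349) ≈ 0.7196
After 'converts': P(A) = 0.3·0.7196 / (0.3·0.7196 + 0.75·0.2804) ≈ 0.5065
After 'does not convert': P(A) = 0.7·0.5065 / (0.7·0.5065 + 0.25·0.4935) ≈ 0.7418
After 'converts': P(A) = 0.3·0.7418 / (0.3·0.7418 + 0.75·0.2582) ≈ 0.5348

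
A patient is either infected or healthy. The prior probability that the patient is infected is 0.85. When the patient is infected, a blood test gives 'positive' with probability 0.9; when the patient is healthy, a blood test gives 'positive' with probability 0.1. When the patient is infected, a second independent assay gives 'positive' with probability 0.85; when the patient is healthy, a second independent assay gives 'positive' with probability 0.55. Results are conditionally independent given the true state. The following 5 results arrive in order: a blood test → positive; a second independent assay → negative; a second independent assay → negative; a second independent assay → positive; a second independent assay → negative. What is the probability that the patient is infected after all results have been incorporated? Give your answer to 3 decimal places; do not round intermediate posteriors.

0.745

After a blood test='positive': P(infected) = 0.9·0.8500 / (0.9·0.8500 + 0.1·0.1500) ≈ 0.9808
After a second independent assay='negative': P(infected) = 0.15·0.9808 / (0.15·0.9808 + 0.45·0.0192) ≈ 0.9444
After a second independent assay='negative': P(infected) = 0.15·0.9444 / (0.15·0.9444 + 0.45·0.0556) ≈ 0.8500
After a second independent assay='positive': P(infected) = 0.85·0.8500 / (0.85·0.8500 + 0.55·0.1500) ≈ 0.8975
After a second independent assay='negative': P(infected) = 0.15·0.8975 / (0.15·0.8975 + 0.45·0.1025) ≈ 0.7448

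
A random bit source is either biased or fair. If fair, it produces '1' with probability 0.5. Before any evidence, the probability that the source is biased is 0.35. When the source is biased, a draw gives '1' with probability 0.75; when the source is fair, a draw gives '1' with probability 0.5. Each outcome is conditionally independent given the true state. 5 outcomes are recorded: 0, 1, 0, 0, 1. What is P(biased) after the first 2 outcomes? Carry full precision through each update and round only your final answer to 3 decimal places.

After '0': P(biased) = 0.25·0.3500 / (0.25·0.3500 + 0.5·0.6500) ≈ 0.2121
After '1': P(biased) = 0.75·0.2121 / (0.75·0.2121 + 0.5·0.7879) ≈ 0.2877

0.288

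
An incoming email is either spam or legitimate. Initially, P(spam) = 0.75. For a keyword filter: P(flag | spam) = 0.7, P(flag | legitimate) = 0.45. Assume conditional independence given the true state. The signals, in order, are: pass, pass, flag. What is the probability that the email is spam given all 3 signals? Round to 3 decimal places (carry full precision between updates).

After 'pass': P(spam) = 0.3·0.7500 / (0.3·0.7500 + 0.55·0.2500) ≈ 0.6207
After 'pass': P(spam) = 0.3·0.6207 / (0.3·0.6207 + 0.55·0.3793) ≈ 0.4716
After 'flag': P(spam) = 0.7·0.4716 / (0.7·0.4716 + 0.45·0.5284) ≈ 0.5813

0.581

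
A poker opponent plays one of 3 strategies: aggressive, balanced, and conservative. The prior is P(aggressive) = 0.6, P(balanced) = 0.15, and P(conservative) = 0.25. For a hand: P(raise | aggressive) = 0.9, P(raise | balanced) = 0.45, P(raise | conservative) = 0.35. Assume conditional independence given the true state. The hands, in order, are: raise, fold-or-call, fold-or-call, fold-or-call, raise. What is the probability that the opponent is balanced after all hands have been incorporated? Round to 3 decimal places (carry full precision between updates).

Apply Bayes' rule sequentially, carrying P(balanced) forward.
After 'raise': normaliser = 0.9·0.6000 + 0.45·0.1500 + 0.35·0.2500; P(aggressive) ≈ 0.7770, P(balanced) ≈ 0.0971, P(conservative) ≈ 0.1259
After 'fold-or-call': normaliser = 0.1·0.7770 + 0.55·0.0971 + 0.65·0.1259; P(aggressive) ≈ 0.3649, P(balanced) ≈ 0.2508, P(conservative) ≈ 0.3843
After 'fold-or-call': normaliser = 0.1·0.3649 + 0.55·0.2508 + 0.65·0.3843; P(aggressive) ≈ 0.0860, P(balanced) ≈ 0.3252, P(conservative) ≈ 0.5888
After 'fold-or-call': normaliser = 0.1·0.0860 + 0.55·0.3252 + 0.65·0.5888; P(aggressive) ≈ 0.0151, P(balanced) ≈ 0.3137, P(conservative) ≈ 0.6712
After 'raise': normaliser = 0.9·0.0151 + 0.45·0.3137 + 0.35·0.6712; P(aggressive) ≈ 0.0348, P(balanced) ≈ 0.3623, P(conservative) ≈ 0.6029

0.362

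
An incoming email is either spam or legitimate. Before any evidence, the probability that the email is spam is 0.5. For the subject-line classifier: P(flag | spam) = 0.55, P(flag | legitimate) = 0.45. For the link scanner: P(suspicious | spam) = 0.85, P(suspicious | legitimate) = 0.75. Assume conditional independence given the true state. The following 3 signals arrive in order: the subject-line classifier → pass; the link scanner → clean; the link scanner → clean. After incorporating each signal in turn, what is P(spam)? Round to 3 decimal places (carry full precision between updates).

0.228

After the subject-line classifier='pass': P(spam) = 0.45·0.5000 / (0.45·0.5000 + 0.55·0.5000) ≈ 0.4500
After the link scanner='clean': P(spam) = 0.15·0.4500 / (0.15·0.4500 + 0.25·0.5500) ≈ 0.3293
After the link scanner='clean': P(spam) = 0.15·0.3293 / (0.15·0.3293 + 0.25·0.6707) ≈ 0.2275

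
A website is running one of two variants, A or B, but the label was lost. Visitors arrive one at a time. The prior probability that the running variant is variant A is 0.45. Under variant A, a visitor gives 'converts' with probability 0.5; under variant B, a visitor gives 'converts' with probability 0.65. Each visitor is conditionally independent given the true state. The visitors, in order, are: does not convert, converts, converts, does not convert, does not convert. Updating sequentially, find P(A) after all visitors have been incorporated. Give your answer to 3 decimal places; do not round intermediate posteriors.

After 'does not convert': P(A) = 0.5·0.4500 / (0.5·0.4500 + 0.35·0.5500) ≈ 0.5389
After 'converts': P(A) = 0.5·0.5389 / (0.5·0.5389 + 0.65·0.4611) ≈ 0.4734
After 'converts': P(A) = 0.5·0.4734 / (0.5·0.4734 + 0.65·0.5266) ≈ 0.4088
After 'does not convert': P(A) = 0.5·0.4088 / (0.5·0.4088 + 0.35·0.5912) ≈ 0.4970
After 'does not convert': P(A) = 0.5·0.4970 / (0.5·0.4970 + 0.35·0.5030) ≈ 0.5853

0.585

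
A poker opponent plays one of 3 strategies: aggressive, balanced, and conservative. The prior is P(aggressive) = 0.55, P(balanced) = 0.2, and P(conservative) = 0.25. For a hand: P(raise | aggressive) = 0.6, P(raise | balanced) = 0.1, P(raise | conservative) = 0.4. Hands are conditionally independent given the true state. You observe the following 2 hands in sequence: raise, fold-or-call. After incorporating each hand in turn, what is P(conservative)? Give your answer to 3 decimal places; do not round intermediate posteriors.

0.286

After 'raise': normaliser = 0.6·0.5500 + 0.1·0.2000 + 0.4·0.2500; P(aggressive) ≈ 0.7333, P(balanced) ≈ 0.0444, P(conservative) ≈ 0.2222
After 'fold-or-call': normaliser = 0.4·0.7333 + 0.9·0.0444 + 0.6·0.2222; P(aggressive) ≈ 0.6286, P(balanced) ≈ 0.0857, P(conservative) ≈ 0.2857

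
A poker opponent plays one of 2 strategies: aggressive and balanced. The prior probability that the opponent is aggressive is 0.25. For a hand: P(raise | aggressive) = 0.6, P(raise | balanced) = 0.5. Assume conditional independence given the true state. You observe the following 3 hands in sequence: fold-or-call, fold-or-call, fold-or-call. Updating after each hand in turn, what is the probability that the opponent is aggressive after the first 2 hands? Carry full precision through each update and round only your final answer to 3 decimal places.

After 'fold-or-call': P(aggressive) = 0.4·0.2500 / (0.4·0.2500 + 0.5·0.7500) ≈ 0.2105
After 'fold-or-call': P(aggressive) = 0.4·0.2105 / (0.4·0.2105 + 0.5·0.7895) ≈ 0.1758

0.176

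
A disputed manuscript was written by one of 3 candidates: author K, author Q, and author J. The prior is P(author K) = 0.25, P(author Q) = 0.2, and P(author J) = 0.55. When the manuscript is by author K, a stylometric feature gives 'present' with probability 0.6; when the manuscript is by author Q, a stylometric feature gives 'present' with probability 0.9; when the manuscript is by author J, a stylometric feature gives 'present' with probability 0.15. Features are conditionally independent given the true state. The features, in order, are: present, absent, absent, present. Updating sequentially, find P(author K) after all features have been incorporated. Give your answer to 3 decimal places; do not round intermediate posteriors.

After 'present': normaliser = 0.6·0.2500 + 0.9·0.2000 + 0.15·0.5500; P(author K) ≈ 0.3636, P(author Q) ≈ 0.4364, P(author J) ≈ 0.2000
After 'absent': normaliser = 0.4·0.3636 + 0.1·0.4364 + 0.85·0.2000; P(author K) ≈ 0.4051, P(author Q) ≈ 0.1215, P(author J) ≈ 0.4734
After 'absent': normaliser = 0.4·0.4051 + 0.1·0.1215 + 0.85·0.4734; P(author K) ≈ 0.2810, P(author Q) ≈ 0.0211, P(author J) ≈ 0.6979
After 'present': normaliser = 0.6·0.2810 + 0.9·0.0211 + 0.15·0.6979; P(author K) ≈ 0.5769, P(author Q) ≈ 0.0649, P(author J) ≈ 0.3582

0.577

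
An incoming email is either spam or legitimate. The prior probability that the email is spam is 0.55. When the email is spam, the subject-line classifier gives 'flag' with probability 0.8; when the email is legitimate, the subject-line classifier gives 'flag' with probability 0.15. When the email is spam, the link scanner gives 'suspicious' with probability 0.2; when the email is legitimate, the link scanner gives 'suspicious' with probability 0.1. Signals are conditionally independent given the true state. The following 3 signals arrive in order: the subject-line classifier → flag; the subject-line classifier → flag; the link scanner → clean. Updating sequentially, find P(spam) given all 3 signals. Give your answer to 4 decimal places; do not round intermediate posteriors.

Each posterior becomes the prior for the next update.
After the subject-line classifier='flag': P(spam) = 0.8·0.5500 / (0.8·0.5500 + 0.15·0.4500) ≈ 0.8670
After the subject-line classifier='flag': P(spam) = 0.8·0.8670 / (0.8·0.8670 + 0.15·0.1330) ≈ 0.9720
After the link scanner='clean': P(spam) = 0.8·0.9720 / (0.8·0.9720 + 0.9·0.0280) ≈ 0.9687

0.9687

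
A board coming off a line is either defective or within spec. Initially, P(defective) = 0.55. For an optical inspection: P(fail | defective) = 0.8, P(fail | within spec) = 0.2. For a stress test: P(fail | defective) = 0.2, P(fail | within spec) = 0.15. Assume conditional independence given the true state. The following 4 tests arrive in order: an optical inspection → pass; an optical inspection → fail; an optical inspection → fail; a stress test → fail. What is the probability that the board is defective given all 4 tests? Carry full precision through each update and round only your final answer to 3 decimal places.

After an optical inspection='pass': P(defective) = 0.2·0.5500 / (0.2·0.5500 + 0.8·0.4500) ≈ 0.2340
After an optical inspection='fail': P(defective) = 0.8·0.2340 / (0.8·0.2340 + 0.2·0.7660) ≈ 0.5500
After an optical inspection='fail': P(defective) = 0.8·0.5500 / (0.8·0.5500 + 0.2·0.4500) ≈ 0.8302
After a stress test='fail': P(defective) = 0.2·0.8302 / (0.2·0.8302 + 0.15·0.1698) ≈ 0.8670

0.867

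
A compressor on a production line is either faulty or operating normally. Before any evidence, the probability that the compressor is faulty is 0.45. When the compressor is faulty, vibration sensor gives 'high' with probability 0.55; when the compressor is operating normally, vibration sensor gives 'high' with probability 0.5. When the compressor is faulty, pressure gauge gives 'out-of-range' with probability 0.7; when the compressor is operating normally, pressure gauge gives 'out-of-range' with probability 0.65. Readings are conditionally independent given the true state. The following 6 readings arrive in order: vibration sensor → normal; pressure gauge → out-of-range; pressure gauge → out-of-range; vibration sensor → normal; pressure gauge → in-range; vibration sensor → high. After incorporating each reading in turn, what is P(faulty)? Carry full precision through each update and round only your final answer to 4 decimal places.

0.4202

After vibration sensor='normal': P(faulty) = 0.45·0.4500 / (0.45·0.4500 + 0.5·0.5500) ≈ 0.4241
After pressure gauge='out-of-range': P(faulty) = 0.7·0.4241 / (0.7·0.4241 + 0.65·0.5759) ≈ 0.4423
After pressure gauge='out-of-range': P(faulty) = 0.7·0.4423 / (0.7·0.4423 + 0.65·0.5577) ≈ 0.4606
After vibration sensor='normal': P(faulty) = 0.45·0.4606 / (0.45·0.4606 + 0.5·0.5394) ≈ 0.4346
After pressure gauge='in-range': P(faulty) = 0.3·0.4346 / (0.3·0.4346 + 0.35·0.5654) ≈ 0.3972
After vibration sensor='high': P(faulty) = 0.55·0.3972 / (0.55·0.3972 + 0.5·0.6028) ≈ 0.4202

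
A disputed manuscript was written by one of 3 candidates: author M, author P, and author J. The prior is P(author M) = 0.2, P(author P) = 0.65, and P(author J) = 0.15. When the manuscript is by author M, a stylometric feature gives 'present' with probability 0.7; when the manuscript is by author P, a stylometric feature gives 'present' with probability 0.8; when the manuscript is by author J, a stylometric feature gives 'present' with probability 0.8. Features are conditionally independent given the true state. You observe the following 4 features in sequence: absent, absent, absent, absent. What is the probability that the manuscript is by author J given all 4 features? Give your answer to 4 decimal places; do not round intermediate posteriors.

0.0828

After 'absent': normaliser = 0.3·0.2000 + 0.2·0.6500 + 0.2·0.1500; P(author M) ≈ 0.2727, P(author P) ≈ 0.5909, P(author J) ≈ 0.1364
After 'absent': normaliser = 0.3·0.2727 + 0.2·0.5909 + 0.2·0.1364; P(author M) ≈ 0.3600, P(author P) ≈ 0.5200, P(author J) ≈ 0.1200
After 'absent': normaliser = 0.3·0.3600 + 0.2·0.5200 + 0.2·0.1200; P(author M) ≈ 0.4576, P(author P) ≈ 0.4407, P(author J) ≈ 0.1017
After 'absent': normaliser = 0.3·0.4576 + 0.2·0.4407 + 0.2·0.1017; P(author M) ≈ 0.5586, P(author P) ≈ 0.3586, P(author J) ≈ 0.0828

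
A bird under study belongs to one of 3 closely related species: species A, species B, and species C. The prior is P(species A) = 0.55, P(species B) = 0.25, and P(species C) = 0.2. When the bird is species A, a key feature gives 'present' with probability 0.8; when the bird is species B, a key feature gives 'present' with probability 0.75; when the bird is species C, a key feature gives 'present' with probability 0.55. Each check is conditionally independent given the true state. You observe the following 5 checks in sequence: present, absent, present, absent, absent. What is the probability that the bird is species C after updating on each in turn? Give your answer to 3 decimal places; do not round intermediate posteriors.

After 'present': normaliser = 0.8·0.5500 + 0.75·0.2500 + 0.55·0.2000; P(species A) ≈ 0.5966, P(species B) ≈ 0.2542, P(species C) ≈ 0.1492
After 'absent': normaliser = 0.2·0.5966 + 0.25·0.2542 + 0.45·0.1492; P(species A) ≈ 0.4773, P(species B) ≈ 0.2542, P(species C) ≈ 0.2685
After 'present': normaliser = 0.8·0.4773 + 0.75·0.2542 + 0.55·0.2685; P(species A) ≈ 0.5302, P(species B) ≈ 0.2648, P(species C) ≈ 0.2050
After 'absent': normaliser = 0.2·0.5302 + 0.25·0.2648 + 0.45·0.2050; P(species A) ≈ 0.4009, P(species B) ≈ 0.2503, P(species C) ≈ 0.3488
After 'absent': normaliser = 0.2·0.4009 + 0.25·0.2503 + 0.45·0.3488; P(species A) ≈ 0.2675, P(species B) ≈ 0.2087, P(species C) ≈ 0.5237

0.524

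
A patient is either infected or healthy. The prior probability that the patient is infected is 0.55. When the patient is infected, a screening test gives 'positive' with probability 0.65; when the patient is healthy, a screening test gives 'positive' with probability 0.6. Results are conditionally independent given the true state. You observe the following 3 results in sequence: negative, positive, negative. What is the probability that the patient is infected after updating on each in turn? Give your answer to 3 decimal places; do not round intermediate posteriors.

0.503

Each posterior becomes the prior for the next update.
After 'negative': P(infected) = 0.35·0.5500 / (0.35·0.5500 + 0.4·0.4500) ≈ 0.5168
After 'positive': P(infected) = 0.65·0.5168 / (0.65·0.5168 + 0.6·0.4832) ≈ 0.5367
After 'negative': P(infected) = 0.35·0.5367 / (0.35·0.5367 + 0.4·0.4633) ≈ 0.5034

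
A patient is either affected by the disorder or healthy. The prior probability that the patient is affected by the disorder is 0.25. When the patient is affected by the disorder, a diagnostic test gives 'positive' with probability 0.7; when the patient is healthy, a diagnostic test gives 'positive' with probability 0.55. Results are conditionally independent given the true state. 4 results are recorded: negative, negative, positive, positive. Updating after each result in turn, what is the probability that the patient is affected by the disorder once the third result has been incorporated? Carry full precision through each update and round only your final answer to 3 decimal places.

0.159

After 'negative': P(affected) = 0.3·0.2500 / (0.3·0.2500 + 0.45·0.7500) ≈ 0.1818
After 'negative': P(affected) = 0.3·0.1818 / (0.3·0.1818 + 0.45·0.8182) ≈ 0.1290
After 'positive': P(affected) = 0.7·0.1290 / (0.7·0.1290 + 0.55·0.8710) ≈ 0.1586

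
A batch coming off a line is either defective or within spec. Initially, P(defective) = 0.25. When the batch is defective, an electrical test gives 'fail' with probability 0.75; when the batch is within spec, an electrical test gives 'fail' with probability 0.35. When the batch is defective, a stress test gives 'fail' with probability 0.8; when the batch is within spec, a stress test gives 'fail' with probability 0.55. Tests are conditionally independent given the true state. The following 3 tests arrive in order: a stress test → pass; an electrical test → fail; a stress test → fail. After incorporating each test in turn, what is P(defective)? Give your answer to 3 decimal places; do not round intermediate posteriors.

0.316

After a stress test='pass': P(defective) = 0.2·0.2500 / (0.2·0.2500 + 0.45·0.7500) ≈ 0.1290
After an electrical test='fail': P(defective) = 0.75·0.1290 / (0.75·0.1290 + 0.35·0.8710) ≈ 0.2410
After a stress test='fail': P(defective) = 0.8·0.2410 / (0.8·0.2410 + 0.55·0.7590) ≈ 0.3159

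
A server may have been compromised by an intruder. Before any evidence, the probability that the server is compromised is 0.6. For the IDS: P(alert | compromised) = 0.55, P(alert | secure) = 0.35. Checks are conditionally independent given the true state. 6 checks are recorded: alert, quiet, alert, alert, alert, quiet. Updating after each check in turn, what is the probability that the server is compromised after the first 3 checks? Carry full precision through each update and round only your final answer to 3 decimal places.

Apply Bayes' rule sequentially, carrying P(compromised) forward.
After 'alert': P(compromised) = 0.55·0.6000 / (0.55·0.6000 + 0.35·0.4000) ≈ 0.7021
After 'quiet': P(compromised) = 0.45·0.7021 / (0.45·0.7021 + 0.65·0.2979) ≈ 0.6200
After 'alert': P(compromised) = 0.55·0.6200 / (0.55·0.6200 + 0.35·0.3800) ≈ 0.7194

0.719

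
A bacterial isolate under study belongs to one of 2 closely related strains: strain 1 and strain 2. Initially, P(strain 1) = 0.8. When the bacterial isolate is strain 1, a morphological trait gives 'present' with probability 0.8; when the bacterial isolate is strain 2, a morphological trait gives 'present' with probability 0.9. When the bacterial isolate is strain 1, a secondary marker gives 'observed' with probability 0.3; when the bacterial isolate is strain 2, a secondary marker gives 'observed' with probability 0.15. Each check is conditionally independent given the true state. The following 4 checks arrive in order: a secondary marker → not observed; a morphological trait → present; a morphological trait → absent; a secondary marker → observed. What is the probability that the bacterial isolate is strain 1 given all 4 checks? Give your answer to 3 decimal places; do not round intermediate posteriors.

After a secondary marker='not observed': P(strain 1) = 0.7·0.8000 / (0.7·0.8000 + 0.85·0.2000) ≈ 0.7671
After a morphological trait='present': P(strain 1) = 0.8·0.7671 / (0.8·0.7671 + 0.9·0.2329) ≈ 0.7454
After a morphological trait='absent': P(strain 1) = 0.2·0.7454 / (0.2·0.7454 + 0.1·0.2546) ≈ 0.8541
After a secondary marker='observed': P(strain 1) = 0.3·0.8541 / (0.3·0.8541 + 0.15·0.1459) ≈ 0.9213

0.921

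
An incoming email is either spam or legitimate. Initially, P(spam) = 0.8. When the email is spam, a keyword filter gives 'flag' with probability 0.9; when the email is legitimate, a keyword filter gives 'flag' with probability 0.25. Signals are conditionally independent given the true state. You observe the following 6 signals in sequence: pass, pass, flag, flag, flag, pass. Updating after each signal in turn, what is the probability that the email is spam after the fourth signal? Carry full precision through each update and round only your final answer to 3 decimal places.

0.480

Each posterior becomes the prior for the next update.
After 'pass': P(spam) = 0.1·0.8000 / (0.1·0.8000 + 0.75·0.2000) ≈ 0.3478
After 'pass': P(spam) = 0.1·0.3478 / (0.1·0.3478 + 0.75·0.6522) ≈ 0.0664
After 'flag': P(spam) = 0.9·0.0664 / (0.9·0.0664 + 0.25·0.9336) ≈ 0.2038
After 'flag': P(spam) = 0.9·0.2038 / (0.9·0.2038 + 0.25·0.7962) ≈ 0.4796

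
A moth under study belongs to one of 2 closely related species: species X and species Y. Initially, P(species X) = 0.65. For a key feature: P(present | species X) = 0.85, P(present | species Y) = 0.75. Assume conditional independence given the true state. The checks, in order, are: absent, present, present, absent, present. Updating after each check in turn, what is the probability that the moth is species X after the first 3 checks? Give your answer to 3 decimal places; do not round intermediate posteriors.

After 'absent': P(species X) = 0.15·0.6500 / (0.15·0.6500 + 0.25·0.3500) ≈ 0.5270
After 'present': P(species X) = 0.85·0.5270 / (0.85·0.5270 + 0.75·0.4730) ≈ 0.5581
After 'present': P(species X) = 0.85·0.5581 / (0.85·0.5581 + 0.75·0.4419) ≈ 0.5887

0.589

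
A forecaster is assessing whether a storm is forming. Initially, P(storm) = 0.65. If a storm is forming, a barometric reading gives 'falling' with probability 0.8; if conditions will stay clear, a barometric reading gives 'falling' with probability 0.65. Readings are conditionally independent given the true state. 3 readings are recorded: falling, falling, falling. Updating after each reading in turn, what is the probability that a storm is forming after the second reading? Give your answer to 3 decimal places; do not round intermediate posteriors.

After 'falling': P(storm) = 0.8·0.6500 / (0.8·0.6500 + 0.65·0.3500) ≈ 0.6957
After 'falling': P(storm) = 0.8·0.6957 / (0.8·0.6957 + 0.65·0.3043) ≈ 0.7378

0.738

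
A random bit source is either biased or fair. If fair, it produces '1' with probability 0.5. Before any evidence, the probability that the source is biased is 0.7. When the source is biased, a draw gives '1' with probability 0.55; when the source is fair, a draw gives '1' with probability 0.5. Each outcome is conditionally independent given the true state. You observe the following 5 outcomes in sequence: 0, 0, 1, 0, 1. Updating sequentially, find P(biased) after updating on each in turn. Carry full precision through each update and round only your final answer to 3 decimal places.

After '0': P(biased) = 0.45·0.7000 / (0.45·0.7000 + 0.5·0.3000) ≈ 0.6774
After '0': P(biased) = 0.45·0.6774 / (0.45·0.6774 + 0.5·0.3226) ≈ 0.6540
After '1': P(biased) = 0.55·0.6540 / (0.55·0.6540 + 0.5·0.3460) ≈ 0.6752
After '0': P(biased) = 0.45·0.6752 / (0.45·0.6752 + 0.5·0.3248) ≈ 0.6517
After '1': P(biased) = 0.55·0.6517 / (0.55·0.6517 + 0.5·0.3483) ≈ 0.6730

0.673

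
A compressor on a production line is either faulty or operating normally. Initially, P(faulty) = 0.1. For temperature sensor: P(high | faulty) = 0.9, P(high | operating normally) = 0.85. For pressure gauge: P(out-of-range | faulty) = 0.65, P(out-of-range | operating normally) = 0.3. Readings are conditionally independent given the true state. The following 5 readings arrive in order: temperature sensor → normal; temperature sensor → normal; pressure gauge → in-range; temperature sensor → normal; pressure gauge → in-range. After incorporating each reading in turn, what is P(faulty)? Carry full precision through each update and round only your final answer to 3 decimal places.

0.008

Apply Bayes' rule sequentially, carrying P(faulty) forward.
After temperature sensor='normal': P(faulty) = 0.1·0.1000 / (0.1·0.1000 + 0.15·0.9000) ≈ 0.0690
After temperature sensor='normal': P(faulty) = 0.1·0.0690 / (0.1·0.0690 + 0.15·0.9310) ≈ 0.0471
After pressure gauge='in-range': P(faulty) = 0.35·0.0471 / (0.35·0.0471 + 0.7·0.9529) ≈ 0.0241
After temperature sensor='normal': P(faulty) = 0.1·0.0241 / (0.1·0.0241 + 0.15·0.9759) ≈ 0.0162
After pressure gauge='in-range': P(faulty) = 0.35·0.0162 / (0.35·0.0162 + 0.7·0.9838) ≈ 0.0082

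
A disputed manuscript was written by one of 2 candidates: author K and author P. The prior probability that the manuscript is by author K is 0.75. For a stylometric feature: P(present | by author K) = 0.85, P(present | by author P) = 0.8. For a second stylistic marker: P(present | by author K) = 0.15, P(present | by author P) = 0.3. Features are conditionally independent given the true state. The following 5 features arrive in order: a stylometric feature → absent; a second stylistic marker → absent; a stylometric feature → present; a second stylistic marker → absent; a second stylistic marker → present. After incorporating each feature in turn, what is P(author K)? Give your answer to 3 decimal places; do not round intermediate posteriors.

After a stylometric feature='absent': P(author K) = 0.15·0.7500 / (0.15·0.7500 + 0.2·0.2500) ≈ 0.6923
After a second stylistic marker='absent': P(author K) = 0.85·0.6923 / (0.85·0.6923 + 0.7·0.3077) ≈ 0.7321
After a stylometric feature='present': P(author K) = 0.85·0.7321 / (0.85·0.7321 + 0.8·0.2679) ≈ 0.7438
After a second stylistic marker='absent': P(author K) = 0.85·0.7438 / (0.85·0.7438 + 0.7·0.2562) ≈ 0.7790
After a second stylistic marker='present': P(author K) = 0.15·0.7790 / (0.15·0.7790 + 0.3·0.2210) ≈ 0.6380

0.638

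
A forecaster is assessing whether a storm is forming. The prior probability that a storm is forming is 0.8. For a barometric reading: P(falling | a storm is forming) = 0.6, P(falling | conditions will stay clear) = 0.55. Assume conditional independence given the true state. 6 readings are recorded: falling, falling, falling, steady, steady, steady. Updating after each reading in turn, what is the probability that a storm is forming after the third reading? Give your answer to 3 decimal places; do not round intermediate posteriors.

After 'falling': P(storm) = 0.6·0.8000 / (0.6·0.8000 + 0.55·0.2000) ≈ 0.8136
After 'falling': P(storm) = 0.6·0.8136 / (0.6·0.8136 + 0.55·0.1864) ≈ 0.8264
After 'falling': P(storm) = 0.6·0.8264 / (0.6·0.8264 + 0.55·0.1736) ≈ 0.8385

0.839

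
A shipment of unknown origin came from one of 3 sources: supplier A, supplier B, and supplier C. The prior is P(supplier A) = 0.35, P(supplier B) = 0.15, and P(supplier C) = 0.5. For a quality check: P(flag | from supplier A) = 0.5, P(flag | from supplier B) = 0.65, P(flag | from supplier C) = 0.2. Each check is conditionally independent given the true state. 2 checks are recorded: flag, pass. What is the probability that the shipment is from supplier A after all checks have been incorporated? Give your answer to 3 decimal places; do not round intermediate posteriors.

After 'flag': normaliser = 0.5·0.3500 + 0.65·0.1500 + 0.2·0.5000; P(supplier A) ≈ 0.4698, P(supplier B) ≈ 0.2617, P(supplier C) ≈ 0.2685
After 'pass': normaliser = 0.5·0.4698 + 0.35·0.2617 + 0.8·0.2685; P(supplier A) ≈ 0.4340, P(supplier B) ≈ 0.1692, P(supplier C) ≈ 0.3968

0.434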